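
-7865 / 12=-655.42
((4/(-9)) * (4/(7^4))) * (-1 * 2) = 32/21609 = 0.00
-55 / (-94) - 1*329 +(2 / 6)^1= -92519/282 = -328.08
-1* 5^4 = -625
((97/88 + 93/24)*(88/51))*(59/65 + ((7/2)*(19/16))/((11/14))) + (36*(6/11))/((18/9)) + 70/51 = 18791441/291720 = 64.42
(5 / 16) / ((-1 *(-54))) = 5/864 = 0.01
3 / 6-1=-1/2 = -0.50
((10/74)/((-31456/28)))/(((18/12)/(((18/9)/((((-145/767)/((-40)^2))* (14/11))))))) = 1.07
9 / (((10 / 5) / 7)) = 63/2 = 31.50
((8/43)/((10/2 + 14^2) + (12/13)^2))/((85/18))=8112/41561005 = 0.00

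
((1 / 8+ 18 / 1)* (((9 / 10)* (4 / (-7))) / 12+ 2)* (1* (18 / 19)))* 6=107271/532 = 201.64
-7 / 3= -2.33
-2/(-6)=1/3 = 0.33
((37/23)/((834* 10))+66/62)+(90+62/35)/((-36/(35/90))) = 11776747/160553340 = 0.07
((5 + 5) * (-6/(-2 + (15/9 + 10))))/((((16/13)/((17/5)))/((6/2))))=-5967/116 = -51.44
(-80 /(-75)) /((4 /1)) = 4/15 = 0.27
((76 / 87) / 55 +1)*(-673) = -683.69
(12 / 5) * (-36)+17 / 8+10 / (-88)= -37131/440 = -84.39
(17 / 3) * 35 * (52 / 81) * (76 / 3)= 2351440/729 = 3225.57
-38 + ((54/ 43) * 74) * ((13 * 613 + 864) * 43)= 35296630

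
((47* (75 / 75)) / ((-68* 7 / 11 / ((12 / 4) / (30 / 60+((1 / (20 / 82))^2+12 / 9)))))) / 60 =-165/56644 = 0.00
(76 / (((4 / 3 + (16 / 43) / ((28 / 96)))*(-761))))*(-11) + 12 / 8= 1.92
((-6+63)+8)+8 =73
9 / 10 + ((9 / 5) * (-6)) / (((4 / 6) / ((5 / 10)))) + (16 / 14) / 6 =-736/105 = -7.01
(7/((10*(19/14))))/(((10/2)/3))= 147/475 = 0.31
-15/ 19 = -0.79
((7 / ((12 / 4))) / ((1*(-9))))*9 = -2.33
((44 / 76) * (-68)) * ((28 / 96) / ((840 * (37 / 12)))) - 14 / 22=-297317/463980 = -0.64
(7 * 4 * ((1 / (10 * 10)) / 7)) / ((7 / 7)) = 0.04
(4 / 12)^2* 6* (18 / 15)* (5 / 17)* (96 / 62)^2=9216/16337 = 0.56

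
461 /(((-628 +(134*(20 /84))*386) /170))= 822885/122716 = 6.71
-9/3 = -3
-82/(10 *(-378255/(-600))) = -328/25217 = -0.01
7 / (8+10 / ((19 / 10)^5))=17332693/20808792 = 0.83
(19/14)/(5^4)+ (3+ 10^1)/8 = 56951/35000 = 1.63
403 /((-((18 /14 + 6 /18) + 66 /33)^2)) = -177723/5776 = -30.77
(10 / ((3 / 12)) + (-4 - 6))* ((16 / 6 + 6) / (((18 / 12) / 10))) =5200/3 = 1733.33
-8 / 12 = -0.67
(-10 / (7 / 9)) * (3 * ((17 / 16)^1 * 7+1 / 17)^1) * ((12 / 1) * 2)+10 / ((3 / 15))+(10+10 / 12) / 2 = -9830405/1428 = -6884.04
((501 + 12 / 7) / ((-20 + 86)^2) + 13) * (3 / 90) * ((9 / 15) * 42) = 26661/2420 = 11.02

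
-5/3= -1.67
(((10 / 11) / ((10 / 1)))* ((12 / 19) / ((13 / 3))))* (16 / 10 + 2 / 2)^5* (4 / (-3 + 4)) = 4112784/653125 = 6.30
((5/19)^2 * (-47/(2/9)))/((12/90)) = -158625/1444 = -109.85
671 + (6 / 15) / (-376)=630739/940 = 671.00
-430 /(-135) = 3.19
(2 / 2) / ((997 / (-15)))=-15/997 = -0.02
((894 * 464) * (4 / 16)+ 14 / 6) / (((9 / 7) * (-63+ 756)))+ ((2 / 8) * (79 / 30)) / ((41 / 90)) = 51657017/438372 = 117.84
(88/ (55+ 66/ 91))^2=529984/212521 = 2.49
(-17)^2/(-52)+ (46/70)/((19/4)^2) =-3632379/657020 = -5.53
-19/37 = -0.51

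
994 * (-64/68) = -15904/17 = -935.53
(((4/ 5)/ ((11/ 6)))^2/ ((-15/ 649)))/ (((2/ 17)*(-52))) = 24072/17875 = 1.35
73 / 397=0.18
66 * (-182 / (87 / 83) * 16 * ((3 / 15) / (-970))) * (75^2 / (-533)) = -46015200/115333 = -398.98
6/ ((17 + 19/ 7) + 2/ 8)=168/559 = 0.30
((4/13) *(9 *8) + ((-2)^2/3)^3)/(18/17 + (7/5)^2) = 3658400/450333 = 8.12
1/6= 0.17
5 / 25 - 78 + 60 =-89/5 = -17.80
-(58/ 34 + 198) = -3395/17 = -199.71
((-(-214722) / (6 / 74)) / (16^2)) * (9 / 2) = 11917071/256 = 46551.06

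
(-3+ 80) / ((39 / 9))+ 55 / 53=12958/689 = 18.81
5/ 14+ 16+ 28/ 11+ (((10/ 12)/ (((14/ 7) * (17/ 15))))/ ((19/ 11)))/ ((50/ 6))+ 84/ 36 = 6345529/298452 = 21.26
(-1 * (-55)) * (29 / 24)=1595/24 = 66.46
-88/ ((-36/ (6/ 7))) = 44/21 = 2.10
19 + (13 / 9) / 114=19507/1026 = 19.01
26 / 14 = 13/7 = 1.86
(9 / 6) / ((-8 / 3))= -9/16 = -0.56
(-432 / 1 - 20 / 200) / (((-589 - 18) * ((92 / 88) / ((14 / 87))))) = 22946/209415 = 0.11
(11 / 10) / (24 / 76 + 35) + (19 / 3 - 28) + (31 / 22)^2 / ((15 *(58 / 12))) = -69377987/3210735 = -21.61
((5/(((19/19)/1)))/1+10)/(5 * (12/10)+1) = 15/7 = 2.14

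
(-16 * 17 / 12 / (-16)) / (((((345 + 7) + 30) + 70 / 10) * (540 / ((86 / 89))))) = 731/112172040 = 0.00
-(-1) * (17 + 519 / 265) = 5024/265 = 18.96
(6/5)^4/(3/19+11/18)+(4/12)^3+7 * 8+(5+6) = 309486014/4438125 = 69.73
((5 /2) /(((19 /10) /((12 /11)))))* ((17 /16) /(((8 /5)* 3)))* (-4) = -2125/1672 = -1.27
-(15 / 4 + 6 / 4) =-21/4 = -5.25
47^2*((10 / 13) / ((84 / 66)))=121495/91 = 1335.11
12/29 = 0.41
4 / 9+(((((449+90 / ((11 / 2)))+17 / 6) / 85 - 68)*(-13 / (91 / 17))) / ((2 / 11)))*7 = 1051817/180 = 5843.43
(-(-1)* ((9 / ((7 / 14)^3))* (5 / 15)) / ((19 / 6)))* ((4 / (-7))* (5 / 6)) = -480/133 = -3.61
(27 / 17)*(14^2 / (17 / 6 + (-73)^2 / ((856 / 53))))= 13589856/14527979 = 0.94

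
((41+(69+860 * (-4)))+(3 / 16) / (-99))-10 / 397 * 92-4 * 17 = -3400.32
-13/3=-4.33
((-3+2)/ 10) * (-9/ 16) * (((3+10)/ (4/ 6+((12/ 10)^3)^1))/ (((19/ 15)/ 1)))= 131625/545984 = 0.24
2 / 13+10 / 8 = 1.40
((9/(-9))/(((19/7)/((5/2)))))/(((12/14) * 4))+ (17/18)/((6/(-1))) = -3497/8208 = -0.43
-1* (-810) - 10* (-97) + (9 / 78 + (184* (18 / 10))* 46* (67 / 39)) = 3633943/130 = 27953.41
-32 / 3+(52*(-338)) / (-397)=40024/1191 = 33.61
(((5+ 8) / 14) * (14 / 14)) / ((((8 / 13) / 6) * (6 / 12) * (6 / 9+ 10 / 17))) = 25857/1792 = 14.43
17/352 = 0.05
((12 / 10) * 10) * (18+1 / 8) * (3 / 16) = 1305/32 = 40.78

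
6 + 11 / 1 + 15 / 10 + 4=45/2 = 22.50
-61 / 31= -1.97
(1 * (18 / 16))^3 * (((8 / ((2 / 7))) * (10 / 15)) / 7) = 243/64 = 3.80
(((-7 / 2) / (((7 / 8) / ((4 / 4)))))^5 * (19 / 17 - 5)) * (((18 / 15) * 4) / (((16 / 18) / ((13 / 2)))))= 11860992/85 = 139541.08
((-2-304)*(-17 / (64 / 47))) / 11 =122247/352 = 347.29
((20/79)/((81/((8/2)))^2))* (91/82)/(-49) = -2080/148757553 = 0.00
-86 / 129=-2/3 = -0.67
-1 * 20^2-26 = -426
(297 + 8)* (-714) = -217770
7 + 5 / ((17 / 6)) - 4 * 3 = -55/17 = -3.24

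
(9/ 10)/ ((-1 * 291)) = -3/970 = 0.00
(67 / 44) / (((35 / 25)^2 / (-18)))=-15075/1078 = -13.98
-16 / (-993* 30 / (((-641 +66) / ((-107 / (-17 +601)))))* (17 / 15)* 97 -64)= 2686400/185953499 = 0.01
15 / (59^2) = 15/3481 = 0.00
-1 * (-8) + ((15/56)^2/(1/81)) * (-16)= -16657/196 = -84.98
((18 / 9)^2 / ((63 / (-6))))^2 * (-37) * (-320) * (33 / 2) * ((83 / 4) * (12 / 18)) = 172958720/441 = 392196.64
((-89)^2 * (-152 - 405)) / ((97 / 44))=-194127868/97 = -2001318.23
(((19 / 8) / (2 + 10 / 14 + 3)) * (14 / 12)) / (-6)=-0.08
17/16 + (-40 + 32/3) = -1357/48 = -28.27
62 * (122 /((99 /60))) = 151280/33 = 4584.24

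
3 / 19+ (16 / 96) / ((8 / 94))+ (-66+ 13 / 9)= -85417/1368 = -62.44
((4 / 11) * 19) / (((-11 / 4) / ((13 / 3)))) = -3952/363 = -10.89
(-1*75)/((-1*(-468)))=-25/156 = -0.16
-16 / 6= -8/3 = -2.67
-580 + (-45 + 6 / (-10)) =-3128/5 = -625.60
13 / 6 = 2.17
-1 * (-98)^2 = -9604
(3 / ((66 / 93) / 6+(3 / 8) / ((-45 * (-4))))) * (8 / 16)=2480/199 = 12.46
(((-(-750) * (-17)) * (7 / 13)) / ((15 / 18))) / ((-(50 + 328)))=850/39 = 21.79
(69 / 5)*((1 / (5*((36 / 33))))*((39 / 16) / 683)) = 9867/1092800 = 0.01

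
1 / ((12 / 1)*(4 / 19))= 19/48 = 0.40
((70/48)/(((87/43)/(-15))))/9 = -7525/6264 = -1.20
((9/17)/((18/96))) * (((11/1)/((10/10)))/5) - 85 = -6697/85 = -78.79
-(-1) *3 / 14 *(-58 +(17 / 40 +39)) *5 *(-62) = 69099/56 = 1233.91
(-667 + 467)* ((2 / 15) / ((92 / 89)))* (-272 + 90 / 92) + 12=11114674/1587 = 7003.58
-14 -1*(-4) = -10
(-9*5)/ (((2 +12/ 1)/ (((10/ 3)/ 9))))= -25/21 = -1.19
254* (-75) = -19050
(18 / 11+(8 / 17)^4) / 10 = 774217/4593655 = 0.17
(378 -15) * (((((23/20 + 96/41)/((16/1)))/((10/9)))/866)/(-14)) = -1336203/227238400 = -0.01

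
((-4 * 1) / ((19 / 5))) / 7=-20/133 = -0.15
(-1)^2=1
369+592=961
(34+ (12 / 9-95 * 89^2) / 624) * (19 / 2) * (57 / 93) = -791973713/116064 = -6823.59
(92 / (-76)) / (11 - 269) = 23/4902 = 0.00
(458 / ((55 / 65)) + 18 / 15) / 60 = 7459/825 = 9.04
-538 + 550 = 12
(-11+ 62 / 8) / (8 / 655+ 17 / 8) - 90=-1024940/11199 = -91.52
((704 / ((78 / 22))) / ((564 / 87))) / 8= 3.83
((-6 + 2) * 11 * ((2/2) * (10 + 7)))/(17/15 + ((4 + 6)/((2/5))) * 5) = -255/43 = -5.93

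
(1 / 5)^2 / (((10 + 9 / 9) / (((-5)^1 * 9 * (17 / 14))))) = -153/770 = -0.20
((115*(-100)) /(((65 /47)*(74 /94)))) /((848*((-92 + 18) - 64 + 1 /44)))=13971925/154768003 = 0.09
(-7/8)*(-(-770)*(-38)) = 51205/2 = 25602.50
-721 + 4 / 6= -2161/3 = -720.33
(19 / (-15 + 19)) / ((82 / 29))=1.68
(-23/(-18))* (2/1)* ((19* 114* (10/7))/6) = 83030/63 = 1317.94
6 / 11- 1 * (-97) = 1073/11 = 97.55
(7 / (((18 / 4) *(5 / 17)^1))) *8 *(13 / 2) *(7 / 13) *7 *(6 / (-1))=-93296/15 = -6219.73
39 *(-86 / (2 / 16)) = -26832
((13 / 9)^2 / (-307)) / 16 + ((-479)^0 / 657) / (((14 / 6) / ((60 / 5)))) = 1505129/203312592 = 0.01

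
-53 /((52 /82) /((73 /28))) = -158629/728 = -217.90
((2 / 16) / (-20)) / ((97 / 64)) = -2/485 = 0.00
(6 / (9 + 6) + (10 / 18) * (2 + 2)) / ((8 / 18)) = 5.90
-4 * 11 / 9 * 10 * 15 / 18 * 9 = -1100/3 = -366.67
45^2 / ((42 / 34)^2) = 65025/49 = 1327.04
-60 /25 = -12/5 = -2.40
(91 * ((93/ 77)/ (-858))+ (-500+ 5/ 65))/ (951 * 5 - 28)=-1573161/14871142 = -0.11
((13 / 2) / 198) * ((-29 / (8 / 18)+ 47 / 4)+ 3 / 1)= -1.66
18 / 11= 1.64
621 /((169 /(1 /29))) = 621/4901 = 0.13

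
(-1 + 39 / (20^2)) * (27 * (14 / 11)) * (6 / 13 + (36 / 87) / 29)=-177463629/12026300 = -14.76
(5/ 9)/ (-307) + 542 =1497541/2763 = 542.00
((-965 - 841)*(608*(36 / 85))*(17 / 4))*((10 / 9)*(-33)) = 72471168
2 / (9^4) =2/6561 = 0.00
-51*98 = -4998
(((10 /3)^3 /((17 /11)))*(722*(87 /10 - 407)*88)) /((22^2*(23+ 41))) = -35946575/1836 = -19578.74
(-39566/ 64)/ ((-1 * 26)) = 19783/832 = 23.78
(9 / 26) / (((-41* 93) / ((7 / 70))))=-3/330460 = 0.00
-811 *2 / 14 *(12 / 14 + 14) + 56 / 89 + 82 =-7146270/4361 = -1638.68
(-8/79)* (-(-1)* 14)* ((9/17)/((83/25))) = -25200/111469 = -0.23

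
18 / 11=1.64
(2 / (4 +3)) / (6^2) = 1/126 = 0.01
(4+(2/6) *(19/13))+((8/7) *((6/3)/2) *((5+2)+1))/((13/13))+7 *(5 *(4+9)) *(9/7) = 163426/273 = 598.63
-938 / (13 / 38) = -35644/13 = -2741.85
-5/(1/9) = -45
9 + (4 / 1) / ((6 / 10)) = 47/3 = 15.67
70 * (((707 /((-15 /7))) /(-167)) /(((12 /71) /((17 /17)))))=2459653/3006 = 818.25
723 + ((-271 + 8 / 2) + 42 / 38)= 8685/19 = 457.11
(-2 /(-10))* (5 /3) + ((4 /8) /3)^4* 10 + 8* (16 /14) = 43019/4536 = 9.48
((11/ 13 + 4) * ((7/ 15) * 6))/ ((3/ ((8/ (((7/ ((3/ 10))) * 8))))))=63/325 = 0.19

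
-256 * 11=-2816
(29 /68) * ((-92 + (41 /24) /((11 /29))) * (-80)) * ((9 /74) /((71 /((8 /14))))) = 10048065/3438743 = 2.92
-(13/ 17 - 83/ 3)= 1372/51 = 26.90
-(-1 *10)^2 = -100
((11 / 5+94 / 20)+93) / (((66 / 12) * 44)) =999/2420 = 0.41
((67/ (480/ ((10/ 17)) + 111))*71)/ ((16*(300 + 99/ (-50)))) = 118925/110505816 = 0.00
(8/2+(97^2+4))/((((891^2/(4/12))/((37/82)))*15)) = 116143/976473630 = 0.00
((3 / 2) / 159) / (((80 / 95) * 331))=19/561376 = 0.00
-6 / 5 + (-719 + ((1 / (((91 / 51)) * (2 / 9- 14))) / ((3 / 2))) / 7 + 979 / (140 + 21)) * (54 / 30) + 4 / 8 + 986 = -676642559/2270905 = -297.96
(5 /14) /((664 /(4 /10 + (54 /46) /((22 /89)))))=1861/671968 = 0.00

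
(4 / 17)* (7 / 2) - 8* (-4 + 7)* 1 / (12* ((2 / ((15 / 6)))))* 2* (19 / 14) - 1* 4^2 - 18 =-9511/238 = -39.96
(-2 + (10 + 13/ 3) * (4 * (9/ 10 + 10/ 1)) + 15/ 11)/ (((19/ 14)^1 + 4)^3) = 282656696/69609375 = 4.06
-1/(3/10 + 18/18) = -10/13 = -0.77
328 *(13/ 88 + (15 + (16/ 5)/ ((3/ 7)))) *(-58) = -70985678/165 = -430216.23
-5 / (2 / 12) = -30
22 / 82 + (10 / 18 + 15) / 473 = 52567/174537 = 0.30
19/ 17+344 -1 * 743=-6764/17 = -397.88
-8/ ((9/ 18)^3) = -64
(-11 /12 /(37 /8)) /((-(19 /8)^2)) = 1408/40071 = 0.04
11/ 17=0.65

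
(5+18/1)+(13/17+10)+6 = 676/17 = 39.76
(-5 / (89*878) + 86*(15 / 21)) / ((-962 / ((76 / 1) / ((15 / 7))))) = -127683895/56379453 = -2.26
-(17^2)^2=-83521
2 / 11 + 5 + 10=167/11 = 15.18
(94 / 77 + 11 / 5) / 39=439/5005 = 0.09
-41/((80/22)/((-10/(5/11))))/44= 451/80 = 5.64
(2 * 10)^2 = 400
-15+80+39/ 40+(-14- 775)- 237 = -38401/40 = -960.02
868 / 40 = 217/10 = 21.70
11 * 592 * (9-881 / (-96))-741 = 705769/6 = 117628.17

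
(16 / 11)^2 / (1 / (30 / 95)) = 1536/2299 = 0.67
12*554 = 6648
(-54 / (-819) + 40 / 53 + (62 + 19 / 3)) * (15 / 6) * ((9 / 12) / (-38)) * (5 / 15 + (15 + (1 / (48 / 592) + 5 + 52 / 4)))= -685403465/4398576 = -155.82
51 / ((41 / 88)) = 4488/41 = 109.46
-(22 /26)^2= -0.72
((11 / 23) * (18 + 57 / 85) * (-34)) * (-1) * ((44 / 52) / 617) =16698/40105 = 0.42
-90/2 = -45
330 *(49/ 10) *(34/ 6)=9163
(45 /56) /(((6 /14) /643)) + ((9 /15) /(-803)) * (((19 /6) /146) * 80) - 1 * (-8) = 569131263/468952 = 1213.62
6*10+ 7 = 67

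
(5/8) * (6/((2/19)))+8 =349/8 = 43.62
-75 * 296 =-22200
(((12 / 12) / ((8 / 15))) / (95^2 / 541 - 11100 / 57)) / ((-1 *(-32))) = -10279/31235840 = 0.00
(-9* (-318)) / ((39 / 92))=87768/13 = 6751.38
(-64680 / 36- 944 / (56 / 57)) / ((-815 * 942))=28954/8061165 = 0.00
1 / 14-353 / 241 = -4701/3374 = -1.39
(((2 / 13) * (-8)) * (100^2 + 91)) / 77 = -161456/1001 = -161.29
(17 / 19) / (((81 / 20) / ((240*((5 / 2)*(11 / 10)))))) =74800/513 = 145.81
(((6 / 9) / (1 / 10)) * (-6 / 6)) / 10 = -0.67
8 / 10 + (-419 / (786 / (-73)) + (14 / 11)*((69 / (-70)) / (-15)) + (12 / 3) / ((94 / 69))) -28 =149689181/10159050 = 14.73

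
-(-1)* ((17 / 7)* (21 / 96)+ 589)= 18865/32 = 589.53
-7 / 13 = -0.54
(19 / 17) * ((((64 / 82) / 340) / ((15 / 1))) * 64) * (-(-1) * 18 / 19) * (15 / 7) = 9216/414715 = 0.02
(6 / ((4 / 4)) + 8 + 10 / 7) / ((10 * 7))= 54/245 = 0.22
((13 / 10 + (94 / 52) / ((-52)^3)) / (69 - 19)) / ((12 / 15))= 23762517/731161600 = 0.03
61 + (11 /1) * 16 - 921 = -684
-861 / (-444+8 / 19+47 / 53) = 289009/148597 = 1.94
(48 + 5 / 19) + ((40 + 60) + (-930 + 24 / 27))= -133525/171 = -780.85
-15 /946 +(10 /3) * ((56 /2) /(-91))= -38425/36894 = -1.04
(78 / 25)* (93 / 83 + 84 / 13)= 49086/2075 = 23.66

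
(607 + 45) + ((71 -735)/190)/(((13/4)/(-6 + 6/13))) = 657.96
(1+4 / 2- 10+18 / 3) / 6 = -1/6 = -0.17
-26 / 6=-13/3 = -4.33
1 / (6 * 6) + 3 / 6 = 0.53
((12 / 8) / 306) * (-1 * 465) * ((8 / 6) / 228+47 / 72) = -8215/5472 = -1.50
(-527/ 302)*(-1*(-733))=-386291/302 = -1279.11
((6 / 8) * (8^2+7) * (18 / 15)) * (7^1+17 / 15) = 519.72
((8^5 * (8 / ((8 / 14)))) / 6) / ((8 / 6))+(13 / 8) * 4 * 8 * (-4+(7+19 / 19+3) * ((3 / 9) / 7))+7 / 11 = 13204855/231 = 57163.87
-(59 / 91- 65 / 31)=1.45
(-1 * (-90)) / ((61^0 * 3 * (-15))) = -2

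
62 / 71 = 0.87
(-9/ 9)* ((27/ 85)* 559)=-15093/85 = -177.56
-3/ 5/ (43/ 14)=-42/215 = -0.20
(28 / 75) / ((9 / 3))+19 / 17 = 4751/3825 = 1.24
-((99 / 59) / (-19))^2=-9801/1256641 = -0.01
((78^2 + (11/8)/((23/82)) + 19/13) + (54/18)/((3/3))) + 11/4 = 1822738/299 = 6096.11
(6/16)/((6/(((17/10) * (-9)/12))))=-51/640 = -0.08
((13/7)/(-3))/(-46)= 13/966 = 0.01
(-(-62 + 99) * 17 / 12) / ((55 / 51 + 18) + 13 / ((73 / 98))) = -780589/544012 = -1.43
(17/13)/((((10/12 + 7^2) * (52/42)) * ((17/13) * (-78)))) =-21/101062 = 0.00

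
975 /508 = 1.92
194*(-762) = -147828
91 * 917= 83447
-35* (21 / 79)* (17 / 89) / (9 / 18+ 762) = -4998/2144455 = 0.00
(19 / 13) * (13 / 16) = 19/16 = 1.19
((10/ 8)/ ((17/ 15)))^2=1.22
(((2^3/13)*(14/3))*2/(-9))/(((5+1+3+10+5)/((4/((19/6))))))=-224/6669 = -0.03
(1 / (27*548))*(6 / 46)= 1/113436 = 0.00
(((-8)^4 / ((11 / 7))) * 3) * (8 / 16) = 43008/11 = 3909.82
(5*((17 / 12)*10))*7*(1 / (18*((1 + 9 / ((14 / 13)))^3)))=2040850/60698457 = 0.03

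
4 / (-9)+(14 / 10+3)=3.96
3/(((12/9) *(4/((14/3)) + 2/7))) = 63/32 = 1.97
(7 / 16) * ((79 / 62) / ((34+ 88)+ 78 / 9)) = 237/55552 = 0.00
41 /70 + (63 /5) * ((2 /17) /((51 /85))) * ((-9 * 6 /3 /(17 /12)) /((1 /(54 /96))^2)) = -1512653/161840 = -9.35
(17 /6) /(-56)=-17/336 = -0.05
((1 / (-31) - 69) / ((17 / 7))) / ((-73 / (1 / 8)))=3745/76942 = 0.05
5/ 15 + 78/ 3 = 79/3 = 26.33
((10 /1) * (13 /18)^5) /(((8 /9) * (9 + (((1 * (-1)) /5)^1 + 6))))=9282325/62145792 = 0.15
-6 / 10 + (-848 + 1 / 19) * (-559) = 45030188/95 = 474001.98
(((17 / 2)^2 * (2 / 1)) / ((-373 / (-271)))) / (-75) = -78319/55950 = -1.40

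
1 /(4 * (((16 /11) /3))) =33/64 = 0.52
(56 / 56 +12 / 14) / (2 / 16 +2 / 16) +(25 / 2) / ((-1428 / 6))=3511/476 = 7.38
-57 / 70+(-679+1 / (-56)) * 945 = -179668353/280 = -641672.69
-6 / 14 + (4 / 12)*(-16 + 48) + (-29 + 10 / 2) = -289/21 = -13.76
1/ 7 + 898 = 6287/7 = 898.14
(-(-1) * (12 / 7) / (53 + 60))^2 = 144/625681 = 0.00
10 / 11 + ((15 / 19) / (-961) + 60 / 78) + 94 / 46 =223459084/60053851 = 3.72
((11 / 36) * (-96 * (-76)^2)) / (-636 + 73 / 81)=13723776/51443 = 266.78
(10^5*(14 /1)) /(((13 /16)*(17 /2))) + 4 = 44800884/221 = 202718.93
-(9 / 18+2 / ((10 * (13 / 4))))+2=187/130 = 1.44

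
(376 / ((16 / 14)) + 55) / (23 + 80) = 384/103 = 3.73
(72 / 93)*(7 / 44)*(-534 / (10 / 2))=-22428/1705 = -13.15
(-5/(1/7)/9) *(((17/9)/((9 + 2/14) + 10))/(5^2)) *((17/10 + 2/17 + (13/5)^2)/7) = -51037/2713500 = -0.02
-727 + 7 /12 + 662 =-773/12 = -64.42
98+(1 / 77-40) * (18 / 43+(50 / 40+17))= -648.50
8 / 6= 4/3 = 1.33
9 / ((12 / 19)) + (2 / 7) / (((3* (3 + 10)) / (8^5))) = 277705/1092 = 254.31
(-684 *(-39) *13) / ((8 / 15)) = 1300455/2 = 650227.50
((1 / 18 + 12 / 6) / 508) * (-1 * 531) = -2183/1016 = -2.15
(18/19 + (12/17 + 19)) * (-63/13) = -420273/4199 = -100.09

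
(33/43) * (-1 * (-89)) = 2937/43 = 68.30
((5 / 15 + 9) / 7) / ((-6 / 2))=-4/9 = -0.44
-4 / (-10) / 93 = 2/465 = 0.00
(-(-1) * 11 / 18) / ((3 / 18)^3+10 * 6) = 132/12961 = 0.01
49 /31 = 1.58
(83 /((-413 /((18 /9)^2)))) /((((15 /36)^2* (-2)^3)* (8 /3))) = 2241/10325 = 0.22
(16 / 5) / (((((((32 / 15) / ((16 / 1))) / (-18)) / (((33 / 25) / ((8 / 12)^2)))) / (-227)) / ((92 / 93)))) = 223291728/775 = 288118.36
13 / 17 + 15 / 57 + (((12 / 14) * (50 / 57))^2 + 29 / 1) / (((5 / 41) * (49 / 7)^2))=440245297/73674685 = 5.98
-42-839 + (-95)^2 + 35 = 8179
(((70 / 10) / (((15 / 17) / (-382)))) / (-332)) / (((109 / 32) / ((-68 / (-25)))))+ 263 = 916989527/3392625 = 270.29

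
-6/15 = -2/5 = -0.40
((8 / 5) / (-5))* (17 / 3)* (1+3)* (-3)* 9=4896/25 = 195.84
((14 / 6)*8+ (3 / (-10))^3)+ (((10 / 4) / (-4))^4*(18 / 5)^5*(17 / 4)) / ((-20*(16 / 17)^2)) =-686908471/196608000 = -3.49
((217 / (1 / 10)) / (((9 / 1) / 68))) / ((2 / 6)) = 147560/3 = 49186.67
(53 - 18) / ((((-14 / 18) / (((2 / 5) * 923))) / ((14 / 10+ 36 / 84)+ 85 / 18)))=-3809221/35 = -108834.89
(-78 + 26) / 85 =-52/85 = -0.61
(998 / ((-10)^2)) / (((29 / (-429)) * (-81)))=1.82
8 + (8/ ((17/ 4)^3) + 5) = 64381/4913 = 13.10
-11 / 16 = -0.69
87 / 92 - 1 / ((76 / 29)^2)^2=0.92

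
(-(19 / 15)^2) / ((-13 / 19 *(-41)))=-6859/119925 = -0.06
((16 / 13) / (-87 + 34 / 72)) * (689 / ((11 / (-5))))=30528/6853 = 4.45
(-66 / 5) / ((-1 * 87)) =22/145 = 0.15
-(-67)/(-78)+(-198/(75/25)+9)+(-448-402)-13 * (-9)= -61687/78 = -790.86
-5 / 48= -0.10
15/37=0.41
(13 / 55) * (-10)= -26/11 = -2.36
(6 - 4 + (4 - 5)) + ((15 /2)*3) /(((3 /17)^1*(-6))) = -81/4 = -20.25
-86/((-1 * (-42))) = -43/21 = -2.05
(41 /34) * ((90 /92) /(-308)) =-1845/481712 = 0.00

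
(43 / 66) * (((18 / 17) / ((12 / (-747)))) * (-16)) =687.08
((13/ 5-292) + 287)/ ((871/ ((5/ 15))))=-4/4355 = 0.00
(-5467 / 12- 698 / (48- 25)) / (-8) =134117/2208 = 60.74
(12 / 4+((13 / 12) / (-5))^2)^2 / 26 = 120318961/336960000 = 0.36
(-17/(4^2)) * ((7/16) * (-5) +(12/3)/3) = 697/768 = 0.91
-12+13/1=1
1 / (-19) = -1/19 = -0.05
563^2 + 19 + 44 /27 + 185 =8563715/27 = 317174.63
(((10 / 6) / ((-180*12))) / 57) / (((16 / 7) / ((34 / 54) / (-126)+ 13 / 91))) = -469/574428672 = 0.00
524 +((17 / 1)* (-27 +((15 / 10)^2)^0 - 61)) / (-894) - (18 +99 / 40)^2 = 25372611/238400 = 106.43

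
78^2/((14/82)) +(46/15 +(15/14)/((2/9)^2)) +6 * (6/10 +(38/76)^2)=35664.72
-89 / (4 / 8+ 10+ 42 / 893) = -158954/18837 = -8.44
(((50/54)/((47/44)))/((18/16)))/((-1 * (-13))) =8800/148473 = 0.06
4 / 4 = 1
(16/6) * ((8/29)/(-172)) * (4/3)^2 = -256/33669 = -0.01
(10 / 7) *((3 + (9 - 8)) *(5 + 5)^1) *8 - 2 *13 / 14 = 3187/7 = 455.29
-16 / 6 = -8/3 = -2.67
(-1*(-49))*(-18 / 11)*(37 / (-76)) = 16317/418 = 39.04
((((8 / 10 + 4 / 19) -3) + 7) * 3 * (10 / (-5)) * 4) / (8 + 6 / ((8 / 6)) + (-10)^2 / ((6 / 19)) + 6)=-68544/191045 = -0.36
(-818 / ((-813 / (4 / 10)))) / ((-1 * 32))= -409/32520 = -0.01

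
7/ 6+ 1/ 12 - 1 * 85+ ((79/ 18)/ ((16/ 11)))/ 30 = -722731/8640 = -83.65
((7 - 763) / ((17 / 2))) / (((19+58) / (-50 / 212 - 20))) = 23.37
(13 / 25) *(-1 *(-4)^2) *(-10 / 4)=104/5 = 20.80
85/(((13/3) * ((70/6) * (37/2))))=306/3367 = 0.09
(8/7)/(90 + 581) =8/4697 = 0.00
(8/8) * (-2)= -2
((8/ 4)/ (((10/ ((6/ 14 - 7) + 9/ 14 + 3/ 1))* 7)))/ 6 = -41/2940 = -0.01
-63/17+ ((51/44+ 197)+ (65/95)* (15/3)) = 2812189/14212 = 197.87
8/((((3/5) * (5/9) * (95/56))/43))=57792/95 = 608.34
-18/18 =-1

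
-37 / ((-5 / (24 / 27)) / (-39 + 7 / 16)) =-22829/90 = -253.66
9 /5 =1.80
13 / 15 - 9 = -122/15 = -8.13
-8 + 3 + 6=1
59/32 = 1.84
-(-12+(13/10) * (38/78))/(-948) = -0.01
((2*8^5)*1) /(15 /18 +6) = 9590.63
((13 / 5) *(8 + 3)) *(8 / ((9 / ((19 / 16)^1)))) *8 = 10868/45 = 241.51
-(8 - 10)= 2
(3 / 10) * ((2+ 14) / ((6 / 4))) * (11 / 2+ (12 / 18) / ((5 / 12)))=568/25 = 22.72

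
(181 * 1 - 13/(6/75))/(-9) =-37/18 = -2.06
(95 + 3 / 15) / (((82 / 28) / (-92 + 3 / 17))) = -611912/205 = -2984.94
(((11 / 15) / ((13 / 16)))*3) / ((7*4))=0.10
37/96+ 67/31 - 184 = -540005/2976 = -181.45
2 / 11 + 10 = 112/11 = 10.18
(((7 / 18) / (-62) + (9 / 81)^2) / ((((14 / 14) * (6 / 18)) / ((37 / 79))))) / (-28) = -2257/7405776 = 0.00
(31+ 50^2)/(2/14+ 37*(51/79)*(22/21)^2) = 29392503/306095 = 96.02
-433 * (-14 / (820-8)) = 433/58 = 7.47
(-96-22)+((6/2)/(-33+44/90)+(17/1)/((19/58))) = -66.20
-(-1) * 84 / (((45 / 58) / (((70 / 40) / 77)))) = 406/165 = 2.46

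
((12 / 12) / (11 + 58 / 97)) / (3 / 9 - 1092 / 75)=-1/165 = -0.01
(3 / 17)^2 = 9/289 = 0.03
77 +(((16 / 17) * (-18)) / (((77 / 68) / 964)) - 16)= -1105831/77 = -14361.44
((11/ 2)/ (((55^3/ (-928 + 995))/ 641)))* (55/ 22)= 42947/12100 = 3.55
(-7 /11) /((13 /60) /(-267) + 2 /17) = -1906380/350009 = -5.45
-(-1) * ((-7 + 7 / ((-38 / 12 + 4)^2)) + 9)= 302/25 = 12.08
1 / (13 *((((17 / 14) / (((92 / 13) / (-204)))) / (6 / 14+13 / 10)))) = -2783/732615 = 0.00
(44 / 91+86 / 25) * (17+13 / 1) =53556/455 = 117.71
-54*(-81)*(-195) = -852930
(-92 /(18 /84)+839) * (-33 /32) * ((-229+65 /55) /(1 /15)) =23099055/16 = 1443690.94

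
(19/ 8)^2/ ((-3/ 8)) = -361/24 = -15.04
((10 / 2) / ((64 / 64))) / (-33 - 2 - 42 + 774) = 5/697 = 0.01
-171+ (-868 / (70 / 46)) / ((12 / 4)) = -5417/15 = -361.13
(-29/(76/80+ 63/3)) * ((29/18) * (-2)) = 16820/3951 = 4.26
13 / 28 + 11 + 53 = 1805/28 = 64.46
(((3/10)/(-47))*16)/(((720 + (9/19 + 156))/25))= -760/260897 = 0.00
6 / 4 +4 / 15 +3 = 143/30 = 4.77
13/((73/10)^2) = 1300/5329 = 0.24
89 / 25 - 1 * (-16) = 489/25 = 19.56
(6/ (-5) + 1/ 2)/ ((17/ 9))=-63/170 = -0.37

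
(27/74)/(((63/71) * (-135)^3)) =-71/424824750 = 0.00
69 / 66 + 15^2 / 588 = 3079/2156 = 1.43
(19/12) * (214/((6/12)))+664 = 4025/3 = 1341.67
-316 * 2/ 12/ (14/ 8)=-632/21 = -30.10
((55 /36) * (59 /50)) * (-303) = -65549/120 = -546.24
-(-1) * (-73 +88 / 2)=-29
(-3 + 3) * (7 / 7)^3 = 0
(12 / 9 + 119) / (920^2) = 361/2539200 = 0.00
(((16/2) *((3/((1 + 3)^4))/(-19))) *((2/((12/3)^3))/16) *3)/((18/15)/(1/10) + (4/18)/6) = -243/101171200 = 0.00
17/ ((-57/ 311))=-5287/57 = -92.75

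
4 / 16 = 1/4 = 0.25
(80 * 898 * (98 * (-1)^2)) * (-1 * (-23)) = 161927360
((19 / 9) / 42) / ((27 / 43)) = 817/10206 = 0.08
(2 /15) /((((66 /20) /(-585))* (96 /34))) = -1105/132 = -8.37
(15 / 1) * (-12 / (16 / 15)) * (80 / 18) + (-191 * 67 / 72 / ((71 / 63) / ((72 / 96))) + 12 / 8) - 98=-2191985/2272 = -964.78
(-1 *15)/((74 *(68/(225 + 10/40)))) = -795/1184 = -0.67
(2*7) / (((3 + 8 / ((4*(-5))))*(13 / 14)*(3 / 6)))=1960/169 = 11.60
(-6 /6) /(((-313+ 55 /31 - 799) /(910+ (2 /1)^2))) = 28334/34417 = 0.82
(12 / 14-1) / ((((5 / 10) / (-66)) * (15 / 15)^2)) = 132/7 = 18.86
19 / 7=2.71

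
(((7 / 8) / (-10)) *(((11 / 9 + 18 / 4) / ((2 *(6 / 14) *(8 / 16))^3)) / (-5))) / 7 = 35329/194400 = 0.18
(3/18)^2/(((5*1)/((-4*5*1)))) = -1/9 = -0.11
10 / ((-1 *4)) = -5/2 = -2.50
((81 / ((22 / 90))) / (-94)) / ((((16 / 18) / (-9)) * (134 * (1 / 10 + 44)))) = 164025/27156976 = 0.01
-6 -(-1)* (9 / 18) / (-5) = -61/10 = -6.10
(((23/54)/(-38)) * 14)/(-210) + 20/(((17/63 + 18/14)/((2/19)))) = 291761/215460 = 1.35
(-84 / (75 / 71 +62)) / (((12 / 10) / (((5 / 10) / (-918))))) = 2485/4109886 = 0.00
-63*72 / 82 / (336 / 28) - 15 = -804/41 = -19.61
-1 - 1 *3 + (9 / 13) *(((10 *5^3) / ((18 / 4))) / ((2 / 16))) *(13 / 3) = 19988/3 = 6662.67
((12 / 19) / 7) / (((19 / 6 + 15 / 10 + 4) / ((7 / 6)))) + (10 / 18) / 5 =0.12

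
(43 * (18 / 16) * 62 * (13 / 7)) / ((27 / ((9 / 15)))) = 17329/140 = 123.78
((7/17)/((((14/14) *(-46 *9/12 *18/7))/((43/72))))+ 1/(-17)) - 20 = -20.06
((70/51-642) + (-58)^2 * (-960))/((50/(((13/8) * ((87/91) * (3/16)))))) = -447870867/23800 = -18818.10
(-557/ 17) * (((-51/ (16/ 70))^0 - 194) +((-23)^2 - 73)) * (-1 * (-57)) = -8349987/17 = -491175.71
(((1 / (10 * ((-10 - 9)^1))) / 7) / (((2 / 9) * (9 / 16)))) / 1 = -4/665 = -0.01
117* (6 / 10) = 351/5 = 70.20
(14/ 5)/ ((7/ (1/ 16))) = 1/40 = 0.02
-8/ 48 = -1/6 = -0.17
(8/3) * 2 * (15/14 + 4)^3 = 715822/1029 = 695.65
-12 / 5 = -2.40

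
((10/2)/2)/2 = 5/4 = 1.25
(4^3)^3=262144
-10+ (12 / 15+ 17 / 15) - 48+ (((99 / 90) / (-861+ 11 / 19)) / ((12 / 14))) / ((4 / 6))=-109993733/1961760 = -56.07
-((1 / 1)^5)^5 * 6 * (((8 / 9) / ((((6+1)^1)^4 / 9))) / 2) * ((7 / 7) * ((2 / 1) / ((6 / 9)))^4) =-1944/2401 = -0.81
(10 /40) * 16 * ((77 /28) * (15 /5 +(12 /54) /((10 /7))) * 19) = 29678/45 = 659.51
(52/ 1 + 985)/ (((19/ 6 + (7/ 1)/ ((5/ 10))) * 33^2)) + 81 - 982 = -33685415/37389 = -900.94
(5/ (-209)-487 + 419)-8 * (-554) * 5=4617223/209 = 22091.98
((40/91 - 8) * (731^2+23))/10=-183828096/455 = -404017.79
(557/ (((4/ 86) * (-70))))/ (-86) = 557/280 = 1.99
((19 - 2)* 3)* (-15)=-765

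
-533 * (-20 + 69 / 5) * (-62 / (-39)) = 78802/15 = 5253.47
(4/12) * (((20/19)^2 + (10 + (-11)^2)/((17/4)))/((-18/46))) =-4507172/165699 = -27.20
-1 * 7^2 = -49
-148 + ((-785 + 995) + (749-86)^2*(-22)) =-9670456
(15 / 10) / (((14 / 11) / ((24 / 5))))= 198/35 = 5.66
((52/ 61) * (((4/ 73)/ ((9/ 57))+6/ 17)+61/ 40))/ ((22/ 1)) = 4307459/49962660 = 0.09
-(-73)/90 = 73/90 = 0.81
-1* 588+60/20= -585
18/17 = 1.06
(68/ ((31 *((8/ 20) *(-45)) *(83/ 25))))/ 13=-850/301041 = 0.00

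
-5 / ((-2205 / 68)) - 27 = -11839/441 = -26.85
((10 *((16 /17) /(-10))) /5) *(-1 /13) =0.01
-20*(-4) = 80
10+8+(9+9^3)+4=760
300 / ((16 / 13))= 975/4 = 243.75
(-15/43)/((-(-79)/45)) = -675/3397 = -0.20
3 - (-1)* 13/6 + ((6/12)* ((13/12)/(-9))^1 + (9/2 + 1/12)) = 2093/216 = 9.69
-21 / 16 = -1.31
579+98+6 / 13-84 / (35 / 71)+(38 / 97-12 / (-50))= 16005031/31525 = 507.69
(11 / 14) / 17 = 11/238 = 0.05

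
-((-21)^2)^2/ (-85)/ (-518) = -27783/6290 = -4.42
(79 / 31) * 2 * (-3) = -474/31 = -15.29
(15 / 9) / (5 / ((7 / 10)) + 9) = 35/339 = 0.10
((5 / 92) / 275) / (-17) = -1/86020 = 0.00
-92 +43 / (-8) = -779/8 = -97.38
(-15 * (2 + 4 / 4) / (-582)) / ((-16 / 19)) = -0.09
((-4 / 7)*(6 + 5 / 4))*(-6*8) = 1392/7 = 198.86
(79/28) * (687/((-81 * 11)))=-18091/8316 = -2.18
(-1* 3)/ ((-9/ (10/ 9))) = 10/27 = 0.37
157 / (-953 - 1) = -157/954 = -0.16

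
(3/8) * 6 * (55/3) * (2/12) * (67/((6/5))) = 383.85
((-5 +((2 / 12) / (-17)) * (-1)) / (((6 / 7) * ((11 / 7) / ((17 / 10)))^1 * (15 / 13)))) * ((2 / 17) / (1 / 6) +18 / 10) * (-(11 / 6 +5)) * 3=943842263/3366000 = 280.40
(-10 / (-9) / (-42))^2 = 25/35721 = 0.00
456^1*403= 183768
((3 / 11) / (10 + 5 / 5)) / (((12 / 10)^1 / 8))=20/121 = 0.17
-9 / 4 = -2.25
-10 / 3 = -3.33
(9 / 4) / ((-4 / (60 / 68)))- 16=-4487/272 = -16.50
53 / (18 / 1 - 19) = -53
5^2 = 25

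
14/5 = 2.80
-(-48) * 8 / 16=24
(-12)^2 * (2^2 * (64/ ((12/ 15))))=46080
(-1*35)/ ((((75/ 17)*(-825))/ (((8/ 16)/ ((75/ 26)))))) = 1547/928125 = 0.00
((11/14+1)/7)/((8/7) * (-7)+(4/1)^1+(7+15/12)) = 50/833 = 0.06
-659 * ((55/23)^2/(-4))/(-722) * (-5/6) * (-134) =-145.71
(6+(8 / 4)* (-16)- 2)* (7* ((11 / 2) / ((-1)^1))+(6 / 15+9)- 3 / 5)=4158/5 = 831.60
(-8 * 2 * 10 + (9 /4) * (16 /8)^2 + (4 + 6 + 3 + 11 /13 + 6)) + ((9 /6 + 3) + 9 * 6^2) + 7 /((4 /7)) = 10899/52 = 209.60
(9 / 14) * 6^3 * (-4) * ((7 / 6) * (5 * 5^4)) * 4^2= -32400000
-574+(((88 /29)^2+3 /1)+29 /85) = -40135306/71485 = -561.45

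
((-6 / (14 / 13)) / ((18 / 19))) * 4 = -494/21 = -23.52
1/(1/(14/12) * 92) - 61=-33665/552 = -60.99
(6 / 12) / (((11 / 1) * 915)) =1/20130 = 0.00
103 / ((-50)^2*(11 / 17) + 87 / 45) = 26265/412993 = 0.06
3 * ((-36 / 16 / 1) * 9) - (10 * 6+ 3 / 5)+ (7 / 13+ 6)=-29851/260 = -114.81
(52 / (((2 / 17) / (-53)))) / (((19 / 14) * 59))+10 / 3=-972682/3363 = -289.23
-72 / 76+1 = 1/19 = 0.05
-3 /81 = -1/27 = -0.04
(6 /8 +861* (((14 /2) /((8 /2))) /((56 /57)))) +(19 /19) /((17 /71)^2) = 14351501/9248 = 1551.85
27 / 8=3.38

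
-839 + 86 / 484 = -202995/242 = -838.82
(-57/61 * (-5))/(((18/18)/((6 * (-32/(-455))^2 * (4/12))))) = 116736/2525705 = 0.05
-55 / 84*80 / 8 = -275/42 = -6.55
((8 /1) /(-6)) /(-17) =4/51 = 0.08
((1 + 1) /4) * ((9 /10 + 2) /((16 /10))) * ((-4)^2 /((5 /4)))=11.60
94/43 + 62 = 64.19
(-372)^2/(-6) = -23064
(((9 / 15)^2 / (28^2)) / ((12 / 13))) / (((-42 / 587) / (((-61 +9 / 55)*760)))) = 34652371/107800 = 321.45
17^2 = 289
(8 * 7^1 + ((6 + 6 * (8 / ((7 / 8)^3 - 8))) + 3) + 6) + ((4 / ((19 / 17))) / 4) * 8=1702087/23769 = 71.61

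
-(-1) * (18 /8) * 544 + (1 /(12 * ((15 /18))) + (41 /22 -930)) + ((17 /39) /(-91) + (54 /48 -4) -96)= 307758251/1561560 = 197.08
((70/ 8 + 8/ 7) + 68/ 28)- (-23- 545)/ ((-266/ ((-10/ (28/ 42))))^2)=14.13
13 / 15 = 0.87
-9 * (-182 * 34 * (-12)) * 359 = -239921136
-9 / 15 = -3/5 = -0.60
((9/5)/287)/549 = 1/87535 = 0.00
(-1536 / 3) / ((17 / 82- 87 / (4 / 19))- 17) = 1.19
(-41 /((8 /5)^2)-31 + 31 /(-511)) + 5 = -1376063/32704 = -42.08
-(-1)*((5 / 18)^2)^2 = 625/104976 = 0.01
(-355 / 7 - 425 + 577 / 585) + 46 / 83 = -161164543/339885 = -474.17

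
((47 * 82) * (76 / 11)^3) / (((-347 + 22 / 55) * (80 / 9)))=-951645096/2306623 = -412.57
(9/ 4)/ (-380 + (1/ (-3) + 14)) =-27/4396 = -0.01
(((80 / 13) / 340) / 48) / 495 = 1/1312740 = 0.00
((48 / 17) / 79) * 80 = 3840/1343 = 2.86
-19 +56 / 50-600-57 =-16872/25 = -674.88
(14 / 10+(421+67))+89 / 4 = 10233/20 = 511.65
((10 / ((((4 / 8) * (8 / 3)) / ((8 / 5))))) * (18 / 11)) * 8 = 1728/11 = 157.09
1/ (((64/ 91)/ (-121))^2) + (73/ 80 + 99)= 29700.04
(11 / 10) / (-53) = -11/530 = -0.02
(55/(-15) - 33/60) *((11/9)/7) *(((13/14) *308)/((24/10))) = -397969/4536 = -87.74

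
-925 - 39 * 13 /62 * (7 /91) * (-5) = -57155/62 = -921.85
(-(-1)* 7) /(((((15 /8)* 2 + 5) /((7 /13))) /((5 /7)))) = 4/13 = 0.31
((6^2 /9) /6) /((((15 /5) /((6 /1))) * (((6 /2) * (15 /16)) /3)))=1.42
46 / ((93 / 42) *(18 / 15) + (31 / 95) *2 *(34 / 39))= 1193010/83669 = 14.26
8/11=0.73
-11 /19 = -0.58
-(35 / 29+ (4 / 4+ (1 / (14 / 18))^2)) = -5485/1421 = -3.86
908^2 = 824464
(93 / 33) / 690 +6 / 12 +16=62633/3795 = 16.50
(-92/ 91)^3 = -1.03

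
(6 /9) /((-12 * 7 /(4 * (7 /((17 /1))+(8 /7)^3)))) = -22210/367353 = -0.06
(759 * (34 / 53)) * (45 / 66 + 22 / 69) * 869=22440187/53 = 423399.75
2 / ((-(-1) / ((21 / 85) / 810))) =7/11475 = 0.00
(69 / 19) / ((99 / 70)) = 1610/627 = 2.57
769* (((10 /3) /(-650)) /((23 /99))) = -25377/1495 = -16.97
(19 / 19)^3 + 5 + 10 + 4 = 20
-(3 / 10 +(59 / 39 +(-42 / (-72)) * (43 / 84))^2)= -62750981/17521920 = -3.58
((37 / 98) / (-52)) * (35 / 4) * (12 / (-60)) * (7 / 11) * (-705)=-26085/4576 = -5.70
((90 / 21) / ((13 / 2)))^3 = 216000/753571 = 0.29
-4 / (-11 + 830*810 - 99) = -2/336095 = 0.00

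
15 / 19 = 0.79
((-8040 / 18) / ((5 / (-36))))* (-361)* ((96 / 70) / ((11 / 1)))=-55726848/385 = -144745.06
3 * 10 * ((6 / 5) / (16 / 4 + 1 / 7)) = 252/29 = 8.69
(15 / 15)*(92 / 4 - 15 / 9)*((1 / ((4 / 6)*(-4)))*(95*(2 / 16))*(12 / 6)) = -190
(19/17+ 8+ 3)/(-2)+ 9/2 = -53/34 = -1.56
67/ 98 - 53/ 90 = 209/2205 = 0.09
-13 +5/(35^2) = -3184/245 = -13.00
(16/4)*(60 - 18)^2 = 7056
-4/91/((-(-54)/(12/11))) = -8/9009 = 0.00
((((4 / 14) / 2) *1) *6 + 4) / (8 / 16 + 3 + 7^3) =68/4851 = 0.01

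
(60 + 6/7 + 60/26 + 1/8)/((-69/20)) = -230375/12558 = -18.34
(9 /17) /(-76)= -9/1292 = -0.01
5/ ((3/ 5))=25/3 = 8.33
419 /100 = 4.19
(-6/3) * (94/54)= -94/27 = -3.48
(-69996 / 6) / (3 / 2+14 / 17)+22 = -394906/79 = -4998.81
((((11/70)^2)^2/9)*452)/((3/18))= 1654433/9003750 = 0.18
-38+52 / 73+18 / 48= -21557/584 = -36.91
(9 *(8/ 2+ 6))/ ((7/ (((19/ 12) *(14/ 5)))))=57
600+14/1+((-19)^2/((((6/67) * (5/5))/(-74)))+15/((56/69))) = -50009207/168 = -297673.85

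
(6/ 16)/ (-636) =-1/1696 = 0.00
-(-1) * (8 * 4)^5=33554432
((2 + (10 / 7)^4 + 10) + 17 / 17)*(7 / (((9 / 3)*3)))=41213/3087 = 13.35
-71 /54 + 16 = 793/54 = 14.69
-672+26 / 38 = -671.32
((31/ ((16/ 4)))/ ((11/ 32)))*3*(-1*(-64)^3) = 195035136/11 = 17730466.91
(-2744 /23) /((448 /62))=-1519/92 = -16.51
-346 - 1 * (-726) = 380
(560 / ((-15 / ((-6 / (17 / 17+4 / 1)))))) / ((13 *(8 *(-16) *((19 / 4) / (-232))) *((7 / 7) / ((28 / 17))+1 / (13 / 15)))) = 45472/60895 = 0.75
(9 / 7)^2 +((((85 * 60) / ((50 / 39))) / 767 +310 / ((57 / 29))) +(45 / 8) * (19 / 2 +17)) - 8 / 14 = 825384787/2636592 = 313.05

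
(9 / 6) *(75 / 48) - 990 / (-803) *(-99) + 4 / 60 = -4192339/35040 = -119.64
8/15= 0.53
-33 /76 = -0.43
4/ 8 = 1/2 = 0.50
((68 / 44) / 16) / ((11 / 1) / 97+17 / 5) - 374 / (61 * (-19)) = 121720051/347588736 = 0.35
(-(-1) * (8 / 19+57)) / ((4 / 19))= 1091/4 = 272.75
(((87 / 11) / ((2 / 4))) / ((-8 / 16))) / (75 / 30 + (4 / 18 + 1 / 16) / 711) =-35629632/2816011 = -12.65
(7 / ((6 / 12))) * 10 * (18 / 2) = 1260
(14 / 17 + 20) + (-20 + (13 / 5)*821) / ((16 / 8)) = 183281/170 = 1078.12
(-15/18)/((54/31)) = -155/324 = -0.48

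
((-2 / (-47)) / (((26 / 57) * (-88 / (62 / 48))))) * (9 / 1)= -5301/430144 = -0.01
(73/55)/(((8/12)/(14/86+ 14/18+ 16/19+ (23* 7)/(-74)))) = -15610393/19951140 = -0.78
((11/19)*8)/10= 44/95 = 0.46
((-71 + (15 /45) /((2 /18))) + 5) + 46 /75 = -4679/75 = -62.39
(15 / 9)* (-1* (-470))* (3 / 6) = 1175/3 = 391.67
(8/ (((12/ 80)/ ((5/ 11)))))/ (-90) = -80/297 = -0.27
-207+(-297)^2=88002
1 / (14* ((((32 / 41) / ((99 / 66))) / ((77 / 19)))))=0.56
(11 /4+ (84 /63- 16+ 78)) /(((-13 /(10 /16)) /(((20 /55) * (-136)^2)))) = -705160/33 = -21368.48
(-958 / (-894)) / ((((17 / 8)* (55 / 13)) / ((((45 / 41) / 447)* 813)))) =40500408/170215067 = 0.24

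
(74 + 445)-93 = 426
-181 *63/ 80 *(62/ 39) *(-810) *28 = 66810177/13 = 5139244.38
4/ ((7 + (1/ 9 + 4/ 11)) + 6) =198/667 = 0.30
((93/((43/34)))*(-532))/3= -13040.19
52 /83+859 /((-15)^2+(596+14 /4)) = 228342/136867 = 1.67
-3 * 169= -507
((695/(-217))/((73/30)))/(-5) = 4170/15841 = 0.26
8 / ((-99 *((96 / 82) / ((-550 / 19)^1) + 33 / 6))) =-16400/1108017 = -0.01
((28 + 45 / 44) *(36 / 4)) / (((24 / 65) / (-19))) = -4731285/352 = -13441.15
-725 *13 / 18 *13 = -122525/18 = -6806.94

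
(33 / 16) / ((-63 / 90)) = -2.95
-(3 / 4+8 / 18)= -43/36 = -1.19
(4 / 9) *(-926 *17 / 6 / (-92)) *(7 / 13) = 55097/8073 = 6.82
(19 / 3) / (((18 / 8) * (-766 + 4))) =-38/10287 = 0.00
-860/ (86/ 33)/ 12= -55/2 = -27.50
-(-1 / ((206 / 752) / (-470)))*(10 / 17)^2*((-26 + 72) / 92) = -8836000/29767 = -296.84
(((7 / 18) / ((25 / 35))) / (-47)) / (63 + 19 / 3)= -49/293280 = 0.00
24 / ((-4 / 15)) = -90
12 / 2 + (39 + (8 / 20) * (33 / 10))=1158/25 = 46.32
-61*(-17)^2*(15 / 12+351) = -6209815.25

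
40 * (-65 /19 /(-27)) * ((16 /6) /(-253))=-0.05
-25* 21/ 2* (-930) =244125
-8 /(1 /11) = -88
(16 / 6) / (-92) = -0.03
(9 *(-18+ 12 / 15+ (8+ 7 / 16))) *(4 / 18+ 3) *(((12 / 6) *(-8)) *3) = 60987/5 = 12197.40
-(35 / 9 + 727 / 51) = -2776/153 = -18.14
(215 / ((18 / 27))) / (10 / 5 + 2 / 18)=5805/38 = 152.76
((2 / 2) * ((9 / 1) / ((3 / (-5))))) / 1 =-15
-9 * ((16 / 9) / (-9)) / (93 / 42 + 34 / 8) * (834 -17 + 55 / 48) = 1099588/4887 = 225.00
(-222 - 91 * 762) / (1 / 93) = -6469452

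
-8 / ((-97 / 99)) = 792/97 = 8.16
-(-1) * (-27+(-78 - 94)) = -199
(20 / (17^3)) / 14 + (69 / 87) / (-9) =-788383/8976051 = -0.09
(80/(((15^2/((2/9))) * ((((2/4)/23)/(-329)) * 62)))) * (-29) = 7022176/12555 = 559.31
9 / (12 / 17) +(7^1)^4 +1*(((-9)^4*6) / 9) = 6787.75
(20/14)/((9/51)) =170/21 = 8.10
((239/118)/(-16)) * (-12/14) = 717/6608 = 0.11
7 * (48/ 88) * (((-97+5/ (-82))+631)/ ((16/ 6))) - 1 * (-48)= 2931513/3608 = 812.50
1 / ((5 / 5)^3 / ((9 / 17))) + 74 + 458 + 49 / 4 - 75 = 31945/68 = 469.78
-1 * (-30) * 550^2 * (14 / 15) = 8470000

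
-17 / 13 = -1.31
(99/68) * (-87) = -8613/68 = -126.66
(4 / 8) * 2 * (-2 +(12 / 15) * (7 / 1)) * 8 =144/5 = 28.80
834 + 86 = 920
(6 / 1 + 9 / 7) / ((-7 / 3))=-153/49 = -3.12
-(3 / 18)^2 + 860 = 30959/36 = 859.97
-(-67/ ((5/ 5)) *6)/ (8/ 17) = 3417/4 = 854.25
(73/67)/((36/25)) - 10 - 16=-60887/2412 = -25.24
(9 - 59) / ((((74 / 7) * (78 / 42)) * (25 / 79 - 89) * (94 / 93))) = 290325/10218364 = 0.03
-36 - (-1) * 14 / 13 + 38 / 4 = -25.42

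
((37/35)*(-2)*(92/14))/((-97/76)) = 258704/23765 = 10.89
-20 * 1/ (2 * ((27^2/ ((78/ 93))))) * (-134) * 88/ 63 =3065920/1423737 = 2.15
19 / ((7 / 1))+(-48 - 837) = -6176/7 = -882.29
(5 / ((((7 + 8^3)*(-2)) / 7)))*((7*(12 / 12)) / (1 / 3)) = -245/346 = -0.71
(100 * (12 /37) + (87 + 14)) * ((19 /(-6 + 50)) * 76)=1782257/407 = 4379.01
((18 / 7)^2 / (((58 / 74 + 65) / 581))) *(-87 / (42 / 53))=-6411.39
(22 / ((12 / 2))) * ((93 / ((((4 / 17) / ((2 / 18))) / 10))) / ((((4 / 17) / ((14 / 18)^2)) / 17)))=410456585/5832 = 70380.07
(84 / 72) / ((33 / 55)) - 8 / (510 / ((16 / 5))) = 14491/7650 = 1.89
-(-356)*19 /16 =1691/4 = 422.75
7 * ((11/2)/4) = 77/8 = 9.62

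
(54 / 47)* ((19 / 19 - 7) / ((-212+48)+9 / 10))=3240/76657 = 0.04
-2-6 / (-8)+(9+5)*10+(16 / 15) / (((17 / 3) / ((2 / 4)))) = 47207/340 = 138.84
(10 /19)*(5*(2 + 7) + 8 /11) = 5030/209 = 24.07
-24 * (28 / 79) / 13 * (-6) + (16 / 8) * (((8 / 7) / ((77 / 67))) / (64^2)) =556420297/141709568 = 3.93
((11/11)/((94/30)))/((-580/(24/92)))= -9/62698 = 0.00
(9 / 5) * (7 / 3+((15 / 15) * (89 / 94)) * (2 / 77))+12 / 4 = 26217/3619 = 7.24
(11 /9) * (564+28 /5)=696.18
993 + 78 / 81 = 26837/27 = 993.96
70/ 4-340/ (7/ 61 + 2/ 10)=-25505/24 = -1062.71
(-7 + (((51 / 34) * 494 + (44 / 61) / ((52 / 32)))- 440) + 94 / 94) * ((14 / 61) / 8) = 1640009/193492 = 8.48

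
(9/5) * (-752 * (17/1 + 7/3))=-130848/5 = -26169.60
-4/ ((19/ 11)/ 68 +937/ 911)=-2725712/718185 = -3.80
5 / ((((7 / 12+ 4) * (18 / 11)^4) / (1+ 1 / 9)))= 6655/39366 = 0.17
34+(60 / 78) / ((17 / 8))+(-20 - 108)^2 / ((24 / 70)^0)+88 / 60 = 54431732/3315 = 16419.83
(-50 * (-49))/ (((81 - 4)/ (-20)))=-7000/11 = -636.36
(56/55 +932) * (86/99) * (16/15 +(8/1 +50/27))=591365584/66825 = 8849.47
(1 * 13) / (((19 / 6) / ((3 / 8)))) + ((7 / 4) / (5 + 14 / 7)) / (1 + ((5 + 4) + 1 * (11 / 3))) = 2427/1558 = 1.56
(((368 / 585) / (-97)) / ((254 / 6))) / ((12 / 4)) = -368/7206615 = 0.00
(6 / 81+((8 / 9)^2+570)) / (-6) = -95.14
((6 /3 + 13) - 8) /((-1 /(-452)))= 3164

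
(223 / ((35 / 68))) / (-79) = -15164/2765 = -5.48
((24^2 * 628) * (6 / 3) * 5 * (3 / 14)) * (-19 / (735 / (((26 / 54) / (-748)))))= 12.90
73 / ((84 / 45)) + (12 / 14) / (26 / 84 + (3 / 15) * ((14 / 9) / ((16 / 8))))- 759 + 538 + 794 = 5036847/8204 = 613.95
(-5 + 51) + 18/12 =95/2 = 47.50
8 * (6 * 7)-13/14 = 335.07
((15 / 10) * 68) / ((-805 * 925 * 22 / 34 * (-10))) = 867/40954375 = 0.00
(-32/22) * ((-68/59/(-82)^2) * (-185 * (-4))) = 201280/1090969 = 0.18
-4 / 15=-0.27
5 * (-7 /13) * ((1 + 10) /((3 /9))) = -88.85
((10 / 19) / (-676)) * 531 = -0.41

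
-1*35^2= -1225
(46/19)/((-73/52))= -2392/1387 = -1.72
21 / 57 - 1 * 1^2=-12/19 = -0.63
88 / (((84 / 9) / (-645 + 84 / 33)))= -42402/7 = -6057.43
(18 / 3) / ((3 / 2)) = 4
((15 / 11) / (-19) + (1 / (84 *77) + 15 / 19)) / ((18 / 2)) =88219/1106028 = 0.08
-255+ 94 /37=-252.46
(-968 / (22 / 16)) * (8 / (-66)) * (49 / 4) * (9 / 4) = 2352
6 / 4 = 3/2 = 1.50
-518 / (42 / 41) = -1517/3 = -505.67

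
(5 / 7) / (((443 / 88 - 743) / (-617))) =271480/454587 = 0.60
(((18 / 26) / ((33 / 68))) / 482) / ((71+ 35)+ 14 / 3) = 153/5720858 = 0.00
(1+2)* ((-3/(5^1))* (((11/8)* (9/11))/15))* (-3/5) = 81/1000 = 0.08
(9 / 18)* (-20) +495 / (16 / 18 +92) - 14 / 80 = -3683/760 = -4.85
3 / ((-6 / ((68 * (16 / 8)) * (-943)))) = 64124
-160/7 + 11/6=-883/42 = -21.02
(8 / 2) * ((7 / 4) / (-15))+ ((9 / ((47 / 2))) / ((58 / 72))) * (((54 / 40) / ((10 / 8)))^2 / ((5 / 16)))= 16711691/12778125 = 1.31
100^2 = 10000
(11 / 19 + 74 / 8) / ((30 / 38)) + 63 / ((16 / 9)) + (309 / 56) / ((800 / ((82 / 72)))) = 25748543/537600 = 47.90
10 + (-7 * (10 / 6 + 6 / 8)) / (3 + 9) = 1237/144 = 8.59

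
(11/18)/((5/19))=209/90 = 2.32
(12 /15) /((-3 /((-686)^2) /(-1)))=1882384/15 = 125492.27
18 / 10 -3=-6/5 = -1.20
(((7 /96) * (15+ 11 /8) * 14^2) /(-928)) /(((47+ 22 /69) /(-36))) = 9301131/48478720 = 0.19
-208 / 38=-104/19 = -5.47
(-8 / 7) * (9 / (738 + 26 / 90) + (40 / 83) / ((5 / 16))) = -34289272/19302563 = -1.78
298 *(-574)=-171052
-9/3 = -3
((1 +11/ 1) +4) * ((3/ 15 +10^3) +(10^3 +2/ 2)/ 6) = 280088/15 = 18672.53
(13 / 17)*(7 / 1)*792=72072/17 = 4239.53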